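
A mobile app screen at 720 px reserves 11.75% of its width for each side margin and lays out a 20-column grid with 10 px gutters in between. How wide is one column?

18.04 px

Each margin = 11.75% of 720 = 84.6 px; content = 720 − 2·84.6 = 550.8 px.
20c + 19·10 = 550.8 → 20c = 360.8 → c = 18.04 px.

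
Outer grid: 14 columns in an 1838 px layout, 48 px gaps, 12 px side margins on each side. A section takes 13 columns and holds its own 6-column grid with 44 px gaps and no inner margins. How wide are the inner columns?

243.5 px

Outer content = 1838 − 2·12 = 1814 px.
1814 − 13·48 = 1190; ÷14 gives c = 85 px.
13 columns plus 12 gaps: 1105 + 576 = 1681 px.
Subtracting 5 gaps of 44 leaves 1461 for 6 columns, so d = 243.5 px.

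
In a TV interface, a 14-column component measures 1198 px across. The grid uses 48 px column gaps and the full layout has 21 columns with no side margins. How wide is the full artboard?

1198 − 13·48 = 574; ÷14 gives c = 41 px.
Total width: 21·41 + 20·48 = 1821 px.

1821 px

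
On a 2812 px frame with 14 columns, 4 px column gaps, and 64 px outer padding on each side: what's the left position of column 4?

640 px

Take off 128 px of margins, leaving 2684 px.
14c + 13·4 = 2684 → 14c = 2632 → c = 188 px.
Column 4 starts at margin + 3·(column + gutter) = 64 + 3·192 = 640 px.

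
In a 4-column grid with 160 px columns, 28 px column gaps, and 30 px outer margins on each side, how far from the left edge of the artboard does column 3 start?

Before column 3: the margin + 2 columns + 2 column gaps.
Offset = 30 + 2·(160 + 28) = 30 + 376 = 406 px.

406 px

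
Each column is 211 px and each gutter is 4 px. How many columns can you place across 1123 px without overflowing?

5 columns

Each extra column adds 211 + 4 = 215 px.
(1123 + 4) / 215 = 5.24, so 5 columns fit.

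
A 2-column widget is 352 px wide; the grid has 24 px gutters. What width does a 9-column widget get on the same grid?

Subtracting 1 gutter of 24 leaves 328 for 2 columns, so c = 164 px.
Span of 9: 9·164 + 8·24 = 1476 + 192 = 1668 px.

1668 px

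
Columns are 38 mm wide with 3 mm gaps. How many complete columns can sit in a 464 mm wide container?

11 columns

11 columns: 11·38 + 10·3 = 448 mm ≤ 464.
12 columns: 489 mm > 464. So 11.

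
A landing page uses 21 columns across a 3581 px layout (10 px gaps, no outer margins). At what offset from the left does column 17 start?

21 columns + 20 gaps: 21c + 20·10 = 3581.
21c = 3581 − 200 = 3381, so c = 161 px.
Each column+gutter stride is 171 px; with no margin, 16 of them is 2736 px.

2736 px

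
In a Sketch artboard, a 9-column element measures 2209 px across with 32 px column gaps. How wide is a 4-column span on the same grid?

964 px

2209 − 8·32 = 1953; ÷9 gives c = 217 px.
4-column span = 4·217 + 3·32 = 964 px.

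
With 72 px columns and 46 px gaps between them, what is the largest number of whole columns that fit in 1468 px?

12 columns

k columns need k·72 + (k−1)·46 = k·118 − 46.
k·118 − 46 ≤ 1468 → k ≤ 1514 / 118 ≈ 12.83, so k = 12.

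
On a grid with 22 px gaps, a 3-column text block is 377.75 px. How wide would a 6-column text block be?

777.5 px

3 columns + 2 gaps: 3c + 2·22 = 377.75.
3c = 377.75 − 44 = 333.75, so c = 111.25 px.
6 columns plus 5 gaps: 667.5 + 110 = 777.5 px.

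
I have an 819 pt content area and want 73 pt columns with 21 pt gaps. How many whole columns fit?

8 columns

8 columns: 8·73 + 7·21 = 731 pt ≤ 819.
9 columns: 825 pt > 819. So 8.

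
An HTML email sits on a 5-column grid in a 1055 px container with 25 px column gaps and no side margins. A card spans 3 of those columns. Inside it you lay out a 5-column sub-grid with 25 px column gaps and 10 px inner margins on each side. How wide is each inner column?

5 columns + 4 column gaps: 5c + 4·25 = 1055.
5c = 1055 − 100 = 955, so c = 191 px.
Span of 3: 3·191 + 2·25 = 573 + 50 = 623 px.
Inner content = 623 − 2·10 = 603 px.
Subtracting 4 column gaps of 25 leaves 503 for 5 columns, so d = 100.6 px.

100.6 px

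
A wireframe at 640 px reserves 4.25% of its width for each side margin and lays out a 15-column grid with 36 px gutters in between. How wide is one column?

Margins: 4.25% × 640 = 27.2 px each, so content = 640 − 54.4 = 585.6 px.
15c + 14·36 = 585.6 → 15c = 81.6 → c = 5.44 px.

5.44 px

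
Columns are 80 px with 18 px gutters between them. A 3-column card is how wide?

3-column span = 3·80 + 2·18 = 276 px.

276 px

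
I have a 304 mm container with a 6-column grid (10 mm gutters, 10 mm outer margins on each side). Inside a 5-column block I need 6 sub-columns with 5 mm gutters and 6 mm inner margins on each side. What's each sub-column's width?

33 mm

Subtract both margins: 304 − 2·10 = 284 mm.
6 columns + 5 gutters: 6c + 5·10 = 284.
6c = 284 − 50 = 234, so c = 39 mm.
5 columns plus 4 gutters: 195 + 40 = 235 mm.
Inner content = 235 − 2·6 = 223 mm.
Subtracting 5 gutters of 5 leaves 198 for 6 columns, so d = 33 mm.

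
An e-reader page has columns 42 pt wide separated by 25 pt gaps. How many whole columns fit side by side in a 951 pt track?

14 columns

14 columns: 14·42 + 13·25 = 913 pt ≤ 951.
15 columns: 980 pt > 951. So 14.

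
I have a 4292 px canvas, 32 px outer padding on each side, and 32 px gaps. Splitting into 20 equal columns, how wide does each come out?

Inside the margins: 4292 − 64 = 4228 px.
Subtracting 19 gaps of 32 leaves 3620 for 20 columns, so c = 181 px.

181 px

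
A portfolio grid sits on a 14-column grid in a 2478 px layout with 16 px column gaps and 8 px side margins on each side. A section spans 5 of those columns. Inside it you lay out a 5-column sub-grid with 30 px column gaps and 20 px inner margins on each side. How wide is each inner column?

Subtract both margins: 2478 − 2·8 = 2462 px.
14c + 13·16 = 2462 → 14c = 2254 → c = 161 px.
Span of 5: 5·161 + 4·16 = 805 + 64 = 869 px.
Inner content = 869 − 2·20 = 829 px.
5d + 4·30 = 829 → 5d = 709 → d = 141.8 px.

141.8 px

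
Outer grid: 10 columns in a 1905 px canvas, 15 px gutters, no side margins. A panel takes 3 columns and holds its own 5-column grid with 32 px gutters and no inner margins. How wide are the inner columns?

86.6 px

10c + 9·15 = 1905 → 10c = 1770 → c = 177 px.
Span of 3: 3·177 + 2·15 = 531 + 30 = 561 px.
561 − 4·32 = 433; ÷5 gives d = 86.6 px.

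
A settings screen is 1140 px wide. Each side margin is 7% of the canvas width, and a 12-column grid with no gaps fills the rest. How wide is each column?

Margins: 7% × 1140 = 79.8 px each, so content = 1140 − 159.6 = 980.4 px.
980.4 / 12 = 81.7 px per column.

81.7 px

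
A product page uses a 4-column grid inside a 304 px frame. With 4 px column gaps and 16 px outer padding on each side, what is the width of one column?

Subtract both margins: 304 − 2·16 = 272 px.
272 − 3·4 = 260; ÷4 gives c = 65 px.

65 px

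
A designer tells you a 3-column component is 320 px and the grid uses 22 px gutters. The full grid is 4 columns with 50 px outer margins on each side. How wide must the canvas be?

534 px

3c + 2·22 = 320 → 3c = 276 → c = 92 px.
Adding margins, columns and gutters: 100 + 368 + 66 = 534 px.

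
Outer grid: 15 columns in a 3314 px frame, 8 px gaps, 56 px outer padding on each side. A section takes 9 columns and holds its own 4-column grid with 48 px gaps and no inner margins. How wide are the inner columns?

Outer content = 3314 − 2·56 = 3202 px.
15c + 14·8 = 3202 → 15c = 3090 → c = 206 px.
9 columns plus 8 gaps: 1854 + 64 = 1918 px.
4 columns + 3 gaps: 4d + 3·48 = 1918.
4d = 1918 − 144 = 1774, so d = 443.5 px.

443.5 px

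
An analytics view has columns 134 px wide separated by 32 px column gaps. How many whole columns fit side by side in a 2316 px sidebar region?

14 columns

14 columns: 14·134 + 13·32 = 2292 px ≤ 2316.
15 columns: 2458 px > 2316. So 14.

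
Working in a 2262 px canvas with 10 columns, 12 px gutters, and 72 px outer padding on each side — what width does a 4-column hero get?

Content width = 2262 − 2·72 = 2118 px.
Subtracting 9 gutters of 12 leaves 2010 for 10 columns, so c = 201 px.
4 columns plus 3 gutters: 804 + 36 = 840 px.

840 px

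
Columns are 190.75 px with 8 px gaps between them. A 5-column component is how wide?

5-column span = 5·190.75 + 4·8 = 985.75 px.

985.75 px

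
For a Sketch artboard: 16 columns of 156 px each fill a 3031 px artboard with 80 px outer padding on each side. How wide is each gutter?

25 px

Content width = 3031 − 2·80 = 2871 px.
Columns use 2496 px, leaving 375 px across 15 gutters = 25 px each.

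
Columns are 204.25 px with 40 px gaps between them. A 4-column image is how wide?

937 px

Span of 4: 4·204.25 + 3·40 = 817 + 120 = 937 px.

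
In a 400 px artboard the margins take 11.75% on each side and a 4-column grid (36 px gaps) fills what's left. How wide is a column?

400 × (1 − 2·11.75%) = 400 × 76.5% = 306 px for the columns.
4c + 3·36 = 306 → 4c = 198 → c = 49.5 px.

49.5 px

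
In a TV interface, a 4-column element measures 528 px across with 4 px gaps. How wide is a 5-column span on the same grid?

661 px

Subtracting 3 gaps of 4 leaves 516 for 4 columns, so c = 129 px.
Span of 5: 5·129 + 4·4 = 645 + 16 = 661 px.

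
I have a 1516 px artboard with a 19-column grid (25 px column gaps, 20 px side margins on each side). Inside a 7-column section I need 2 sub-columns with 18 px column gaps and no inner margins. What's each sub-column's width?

Subtract both margins: 1516 − 2·20 = 1476 px.
19c + 18·25 = 1476 → 19c = 1026 → c = 54 px.
7 columns plus 6 column gaps: 378 + 150 = 528 px.
2d + 1·18 = 528 → 2d = 510 → d = 255 px.

255 px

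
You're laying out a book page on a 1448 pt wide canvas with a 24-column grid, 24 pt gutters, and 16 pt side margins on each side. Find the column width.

36 pt

Take off 32 pt of margins, leaving 1416 pt.
24 columns + 23 gutters: 24c + 23·24 = 1416.
24c = 1416 − 552 = 864, so c = 36 pt.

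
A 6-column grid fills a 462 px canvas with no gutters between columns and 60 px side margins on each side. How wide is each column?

57 px

Take off 120 px of margins, leaving 342 px.
6c = 342 → c = 57 px.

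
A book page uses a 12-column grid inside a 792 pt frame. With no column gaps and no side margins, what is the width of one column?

66 pt

792 / 12 = 66 pt per column.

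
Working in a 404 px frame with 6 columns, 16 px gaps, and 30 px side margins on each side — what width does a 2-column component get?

Content width = 404 − 2·30 = 344 px.
6c + 5·16 = 344 → 6c = 264 → c = 44 px.
2 columns plus 1 gap: 88 + 16 = 104 px.

104 px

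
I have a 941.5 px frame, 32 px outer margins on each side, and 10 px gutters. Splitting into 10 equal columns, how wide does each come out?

Content width = 941.5 − 2·32 = 877.5 px.
Subtracting 9 gutters of 10 leaves 787.5 for 10 columns, so c = 78.75 px.

78.75 px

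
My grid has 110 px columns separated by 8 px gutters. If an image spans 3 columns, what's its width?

3 columns plus 2 gutters: 330 + 16 = 346 px.

346 px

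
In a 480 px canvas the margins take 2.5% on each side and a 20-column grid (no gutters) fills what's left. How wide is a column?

22.8 px

Each margin = 2.5% of 480 = 12 px; content = 480 − 2·12 = 456 px.
20c = 456 → c = 22.8 px.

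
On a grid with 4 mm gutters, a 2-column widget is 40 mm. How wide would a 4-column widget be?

2 columns + 1 gutter: 2c + 1·4 = 40.
2c = 40 − 4 = 36, so c = 18 mm.
Span of 4: 4·18 + 3·4 = 72 + 12 = 84 mm.

84 mm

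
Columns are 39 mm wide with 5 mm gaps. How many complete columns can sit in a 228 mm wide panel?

5 columns: 5·39 + 4·5 = 215 mm ≤ 228.
6 columns: 259 mm > 228. So 5.

5 columns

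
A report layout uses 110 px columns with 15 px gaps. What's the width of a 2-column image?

2 columns plus 1 gap: 220 + 15 = 235 px.

235 px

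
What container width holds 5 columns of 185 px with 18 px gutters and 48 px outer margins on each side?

1093 px

Adding margins, columns and gutters: 96 + 925 + 72 = 1093 px.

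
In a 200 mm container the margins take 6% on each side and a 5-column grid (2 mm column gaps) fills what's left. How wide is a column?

33.6 mm

200 × (1 − 2·6%) = 200 × 88% = 176 mm for the columns.
5c + 4·2 = 176 → 5c = 168 → c = 33.6 mm.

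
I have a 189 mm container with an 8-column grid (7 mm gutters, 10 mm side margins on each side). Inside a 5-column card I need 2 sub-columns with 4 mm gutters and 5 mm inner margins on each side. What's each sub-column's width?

Inside the margins: 189 − 20 = 169 mm.
Subtracting 7 gutters of 7 leaves 120 for 8 columns, so c = 15 mm.
Span of 5: 5·15 + 4·7 = 75 + 28 = 103 mm.
Inner content = 103 − 2·5 = 93 mm.
2d + 1·4 = 93 → 2d = 89 → d = 44.5 mm.

44.5 mm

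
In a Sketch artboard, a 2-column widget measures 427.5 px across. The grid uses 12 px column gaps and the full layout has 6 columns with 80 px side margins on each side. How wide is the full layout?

2 columns + 1 column gap: 2c + 1·12 = 427.5.
2c = 427.5 − 12 = 415.5, so c = 207.75 px.
Adding margins, columns and gutters: 160 + 1246.5 + 60 = 1466.5 px.

1466.5 px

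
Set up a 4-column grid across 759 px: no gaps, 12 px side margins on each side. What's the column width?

Take off 24 px of margins, leaving 735 px.
735 / 4 = 183.75 px per column.

183.75 px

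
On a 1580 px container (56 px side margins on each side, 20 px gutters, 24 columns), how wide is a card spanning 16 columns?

Inside the margins: 1580 − 112 = 1468 px.
24c + 23·20 = 1468 → 24c = 1008 → c = 42 px.
16-column span = 16·42 + 15·20 = 972 px.

972 px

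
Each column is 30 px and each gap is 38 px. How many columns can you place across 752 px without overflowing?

11 columns

11 columns: 11·30 + 10·38 = 710 px ≤ 752.
12 columns: 778 px > 752. So 11.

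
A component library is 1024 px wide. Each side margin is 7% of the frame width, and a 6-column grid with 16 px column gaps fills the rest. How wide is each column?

Each margin = 7% of 1024 = 71.68 px; content = 1024 − 2·71.68 = 880.64 px.
6 columns + 5 column gaps: 6c + 5·16 = 880.64.
6c = 880.64 − 80 = 800.64, so c = 133.44 px.

133.44 px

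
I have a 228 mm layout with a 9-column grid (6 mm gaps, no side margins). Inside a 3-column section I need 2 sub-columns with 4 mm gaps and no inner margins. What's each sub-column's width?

Subtracting 8 gaps of 6 leaves 180 for 9 columns, so c = 20 mm.
Span of 3: 3·20 + 2·6 = 60 + 12 = 72 mm.
72 − 1·4 = 68; ÷2 gives d = 34 mm.

34 mm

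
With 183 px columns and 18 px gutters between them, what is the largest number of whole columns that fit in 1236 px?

6 columns

k columns need k·183 + (k−1)·18 = k·201 − 18.
k·201 − 18 ≤ 1236 → k ≤ 1254 / 201 ≈ 6.24, so k = 6.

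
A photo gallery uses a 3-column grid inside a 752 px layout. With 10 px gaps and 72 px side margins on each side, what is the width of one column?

196 px

Take off 144 px of margins, leaving 608 px.
608 − 2·10 = 588; ÷3 gives c = 196 px.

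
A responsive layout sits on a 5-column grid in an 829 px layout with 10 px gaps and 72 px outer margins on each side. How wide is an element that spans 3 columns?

Inside the margins: 829 − 144 = 685 px.
5 columns + 4 gaps: 5c + 4·10 = 685.
5c = 685 − 40 = 645, so c = 129 px.
3 columns plus 2 gaps: 387 + 20 = 407 px.

407 px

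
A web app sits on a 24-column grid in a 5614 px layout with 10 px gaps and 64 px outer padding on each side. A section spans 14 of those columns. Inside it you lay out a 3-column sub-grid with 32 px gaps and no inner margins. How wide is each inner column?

1044 px

Take off 128 px of margins, leaving 5486 px.
24c + 23·10 = 5486 → 24c = 5256 → c = 219 px.
14-column span = 14·219 + 13·10 = 3196 px.
Subtracting 2 gaps of 32 leaves 3132 for 3 columns, so d = 1044 px.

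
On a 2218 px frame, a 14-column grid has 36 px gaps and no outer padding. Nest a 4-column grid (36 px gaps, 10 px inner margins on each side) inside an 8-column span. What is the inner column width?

2218 − 13·36 = 1750; ÷14 gives c = 125 px.
Span of 8: 8·125 + 7·36 = 1000 + 252 = 1252 px.
Inner content = 1252 − 2·10 = 1232 px.
1232 − 3·36 = 1124; ÷4 gives d = 281 px.

281 px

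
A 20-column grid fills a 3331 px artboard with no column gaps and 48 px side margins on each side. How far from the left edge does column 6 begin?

Content = 3331 − 2·48 = 3235 px.
With no column gaps, each column is 3235/20 = 161.75 px.
Each column+gutter stride is 161.75 px; 5 of them past the 48 px margin is 48 + 808.75 = 856.75 px.

856.75 px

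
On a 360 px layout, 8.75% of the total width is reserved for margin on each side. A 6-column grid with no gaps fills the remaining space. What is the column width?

49.5 px

360 × (1 − 2·8.75%) = 360 × 82.5% = 297 px for the columns.
6c = 297 → c = 49.5 px.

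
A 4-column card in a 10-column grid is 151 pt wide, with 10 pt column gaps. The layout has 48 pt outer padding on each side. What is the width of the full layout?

4c + 3·10 = 151 → 4c = 121 → c = 30.25 pt.
Layout = 2·48 + 10·30.25 + 9·10 = 96 + 302.5 + 90 = 488.5 pt.

488.5 pt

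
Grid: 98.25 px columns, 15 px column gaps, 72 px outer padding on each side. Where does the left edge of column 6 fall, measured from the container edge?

638.25 px

Before column 6: the margin + 5 columns + 5 column gaps.
Offset = 72 + 5·(98.25 + 15) = 72 + 566.25 = 638.25 px.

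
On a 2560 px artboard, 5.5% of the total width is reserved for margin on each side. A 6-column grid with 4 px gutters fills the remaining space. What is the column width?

Margins: 5.5% × 2560 = 140.8 px each, so content = 2560 − 281.6 = 2278.4 px.
Subtracting 5 gutters of 4 leaves 2258.4 for 6 columns, so c = 376.4 px.

376.4 px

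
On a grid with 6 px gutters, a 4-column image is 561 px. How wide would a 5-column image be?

561 − 3·6 = 543; ÷4 gives c = 135.75 px.
5 columns plus 4 gutters: 678.75 + 24 = 702.75 px.

702.75 px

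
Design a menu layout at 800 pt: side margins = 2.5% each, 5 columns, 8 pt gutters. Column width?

800 × (1 − 2·2.5%) = 800 × 95% = 760 pt for the columns.
Subtracting 4 gutters of 8 leaves 728 for 5 columns, so c = 145.6 pt.

145.6 pt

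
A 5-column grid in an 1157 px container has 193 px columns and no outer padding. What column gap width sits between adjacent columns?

48 px

5 columns take 5·193 = 965 px; remaining 192 splits into 4 column gaps.
g = 192 / 4 = 48 px.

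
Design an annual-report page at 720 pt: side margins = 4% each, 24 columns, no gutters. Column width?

27.6 pt

Each margin = 4% of 720 = 28.8 pt; content = 720 − 2·28.8 = 662.4 pt.
662.4 / 24 = 27.6 pt per column.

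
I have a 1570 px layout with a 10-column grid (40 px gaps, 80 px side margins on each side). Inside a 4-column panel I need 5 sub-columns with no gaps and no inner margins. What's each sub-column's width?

108 px

Inside the margins: 1570 − 160 = 1410 px.
10c + 9·40 = 1410 → 10c = 1050 → c = 105 px.
4-column span = 4·105 + 3·40 = 540 px.
With no gaps, each column is 540/5 = 108 px.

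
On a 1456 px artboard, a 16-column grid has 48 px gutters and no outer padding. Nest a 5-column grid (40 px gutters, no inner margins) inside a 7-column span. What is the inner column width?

90 px

16c + 15·48 = 1456 → 16c = 736 → c = 46 px.
7 columns plus 6 gutters: 322 + 288 = 610 px.
610 − 4·40 = 450; ÷5 gives d = 90 px.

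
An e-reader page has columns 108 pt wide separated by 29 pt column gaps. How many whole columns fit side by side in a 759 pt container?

Each extra column adds 108 + 29 = 137 pt.
(759 + 29) / 137 = 5.75, so 5 columns fit.

5 columns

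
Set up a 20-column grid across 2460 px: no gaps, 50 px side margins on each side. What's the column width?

Subtract both margins: 2460 − 2·50 = 2360 px.
2360 / 20 = 118 px per column.

118 px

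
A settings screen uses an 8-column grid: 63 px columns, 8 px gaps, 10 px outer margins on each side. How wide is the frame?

580 px

Total width: 2·10 + 8·63 + 7·8 = 580 px.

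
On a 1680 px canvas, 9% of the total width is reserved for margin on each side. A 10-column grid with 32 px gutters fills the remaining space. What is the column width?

Each margin = 9% of 1680 = 151.2 px; content = 1680 − 2·151.2 = 1377.6 px.
Subtracting 9 gutters of 32 leaves 1089.6 for 10 columns, so c = 108.96 px.

108.96 px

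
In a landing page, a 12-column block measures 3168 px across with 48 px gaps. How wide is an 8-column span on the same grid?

2096 px

12c + 11·48 = 3168 → 12c = 2640 → c = 220 px.
8 columns plus 7 gaps: 1760 + 336 = 2096 px.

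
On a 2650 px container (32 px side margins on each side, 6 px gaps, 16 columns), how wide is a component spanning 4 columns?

Subtract both margins: 2650 − 2·32 = 2586 px.
16 columns + 15 gaps: 16c + 15·6 = 2586.
16c = 2586 − 90 = 2496, so c = 156 px.
Span of 4: 4·156 + 3·6 = 624 + 18 = 642 px.

642 px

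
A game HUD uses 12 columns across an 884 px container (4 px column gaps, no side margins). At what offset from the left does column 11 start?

740 px

Subtracting 11 column gaps of 4 leaves 840 for 12 columns, so c = 70 px.
No margin, so column 11 starts at 10·(column + gutter) = 10·74 = 740 px.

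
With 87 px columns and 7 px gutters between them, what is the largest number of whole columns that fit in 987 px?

Each extra column adds 87 + 7 = 94 px.
(987 + 7) / 94 = 10.57, so 10 columns fit.

10 columns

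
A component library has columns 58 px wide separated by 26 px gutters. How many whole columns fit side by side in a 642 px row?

k columns need k·58 + (k−1)·26 = k·84 − 26.
k·84 − 26 ≤ 642 → k ≤ 668 / 84 ≈ 7.95, so k = 7.

7 columns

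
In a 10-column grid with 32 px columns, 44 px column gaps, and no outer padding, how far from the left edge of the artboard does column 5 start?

Each column+gutter stride is 76 px; with no margin, 4 of them is 304 px.

304 px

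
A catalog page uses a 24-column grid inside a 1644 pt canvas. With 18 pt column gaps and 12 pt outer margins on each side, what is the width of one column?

50.25 pt

Subtract both margins: 1644 − 2·12 = 1620 pt.
24 columns + 23 column gaps: 24c + 23·18 = 1620.
24c = 1620 − 414 = 1206, so c = 50.25 pt.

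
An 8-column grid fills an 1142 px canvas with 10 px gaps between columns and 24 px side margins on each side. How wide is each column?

128 px

Subtract both margins: 1142 − 2·24 = 1094 px.
1094 − 7·10 = 1024; ÷8 gives c = 128 px.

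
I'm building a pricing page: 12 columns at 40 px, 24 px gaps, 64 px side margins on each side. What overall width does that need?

872 px

Layout = 2·64 + 12·40 + 11·24 = 128 + 480 + 264 = 872 px.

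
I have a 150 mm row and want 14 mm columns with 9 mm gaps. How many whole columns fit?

6 columns: 6·14 + 5·9 = 129 mm ≤ 150.
7 columns: 152 mm > 150. So 6.

6 columns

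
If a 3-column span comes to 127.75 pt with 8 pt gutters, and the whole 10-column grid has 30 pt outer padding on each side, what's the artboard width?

504.5 pt

127.75 − 2·8 = 111.75; ÷3 gives c = 37.25 pt.
Total width: 2·30 + 10·37.25 + 9·8 = 504.5 pt.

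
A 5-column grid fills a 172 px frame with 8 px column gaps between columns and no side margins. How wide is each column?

5c + 4·8 = 172 → 5c = 140 → c = 28 px.

28 px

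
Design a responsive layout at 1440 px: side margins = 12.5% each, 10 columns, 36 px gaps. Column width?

75.6 px

Margins: 12.5% × 1440 = 180 px each, so content = 1440 − 360 = 1080 px.
10 columns + 9 gaps: 10c + 9·36 = 1080.
10c = 1080 − 324 = 756, so c = 75.6 px.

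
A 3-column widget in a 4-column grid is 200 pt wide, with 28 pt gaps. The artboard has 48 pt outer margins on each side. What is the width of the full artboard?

372 pt

200 − 2·28 = 144; ÷3 gives c = 48 pt.
Total width: 2·48 + 4·48 + 3·28 = 372 pt.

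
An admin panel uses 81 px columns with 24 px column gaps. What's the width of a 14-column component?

1446 px

Span of 14: 14·81 + 13·24 = 1134 + 312 = 1446 px.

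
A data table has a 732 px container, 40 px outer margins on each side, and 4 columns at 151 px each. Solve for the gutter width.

Subtract both margins: 732 − 2·40 = 652 px.
Columns use 604 px, leaving 48 px across 3 gutters = 16 px each.

16 px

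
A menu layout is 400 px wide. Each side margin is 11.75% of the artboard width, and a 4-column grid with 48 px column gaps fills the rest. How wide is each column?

40.5 px

Each margin = 11.75% of 400 = 47 px; content = 400 − 2·47 = 306 px.
4c + 3·48 = 306 → 4c = 162 → c = 40.5 px.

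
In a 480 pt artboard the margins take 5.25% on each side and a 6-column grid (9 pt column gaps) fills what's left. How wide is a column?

64.1 pt

480 × (1 − 2·5.25%) = 480 × 89.5% = 429.6 pt for the columns.
6 columns + 5 column gaps: 6c + 5·9 = 429.6.
6c = 429.6 − 45 = 384.6, so c = 64.1 pt.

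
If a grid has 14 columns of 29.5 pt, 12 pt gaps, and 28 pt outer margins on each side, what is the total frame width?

625 pt

Adding margins, columns and gutters: 56 + 413 + 156 = 625 pt.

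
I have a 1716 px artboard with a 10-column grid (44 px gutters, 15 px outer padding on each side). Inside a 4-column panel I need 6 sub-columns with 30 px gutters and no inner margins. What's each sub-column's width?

83 px

Inside the margins: 1716 − 30 = 1686 px.
Subtracting 9 gutters of 44 leaves 1290 for 10 columns, so c = 129 px.
4 columns plus 3 gutters: 516 + 132 = 648 px.
Subtracting 5 gutters of 30 leaves 498 for 6 columns, so d = 83 px.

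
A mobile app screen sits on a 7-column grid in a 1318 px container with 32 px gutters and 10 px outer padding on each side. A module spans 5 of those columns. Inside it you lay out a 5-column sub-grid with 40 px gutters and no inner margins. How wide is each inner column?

151.6 px

Inside the margins: 1318 − 20 = 1298 px.
7 columns + 6 gutters: 7c + 6·32 = 1298.
7c = 1298 − 192 = 1106, so c = 158 px.
5-column span = 5·158 + 4·32 = 918 px.
5 columns + 4 gutters: 5d + 4·40 = 918.
5d = 918 − 160 = 758, so d = 151.6 px.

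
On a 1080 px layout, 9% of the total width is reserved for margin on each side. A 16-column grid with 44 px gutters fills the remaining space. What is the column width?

Margins: 9% × 1080 = 97.2 px each, so content = 1080 − 194.4 = 885.6 px.
Subtracting 15 gutters of 44 leaves 225.6 for 16 columns, so c = 14.1 px.

14.1 px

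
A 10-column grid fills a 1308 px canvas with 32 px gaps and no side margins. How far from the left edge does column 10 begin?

1308 − 9·32 = 1020; ÷10 gives c = 102 px.
Before column 10: 9 columns + 9 gaps.
Offset = 9·(102 + 32) = 9·134 = 1206 px.

1206 px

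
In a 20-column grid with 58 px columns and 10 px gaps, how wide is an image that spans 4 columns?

262 px

4 columns plus 3 gaps: 232 + 30 = 262 px.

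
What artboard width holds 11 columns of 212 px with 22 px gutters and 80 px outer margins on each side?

2712 px

Adding margins, columns and gutters: 160 + 2332 + 220 = 2712 px.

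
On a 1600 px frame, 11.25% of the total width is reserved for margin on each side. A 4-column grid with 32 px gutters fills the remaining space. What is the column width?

286 px

Margins: 11.25% × 1600 = 180 px each, so content = 1600 − 360 = 1240 px.
4c + 3·32 = 1240 → 4c = 1144 → c = 286 px.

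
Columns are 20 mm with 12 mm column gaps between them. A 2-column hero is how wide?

2-column span = 2·20 + 1·12 = 52 mm.

52 mm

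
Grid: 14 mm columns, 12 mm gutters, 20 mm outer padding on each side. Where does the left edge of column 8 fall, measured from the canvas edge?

202 mm

Each column+gutter stride is 26 mm; 7 of them past the 20 mm margin is 20 + 182 = 202 mm.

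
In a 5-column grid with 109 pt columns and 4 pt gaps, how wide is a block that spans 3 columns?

335 pt

3 columns plus 2 gaps: 327 + 8 = 335 pt.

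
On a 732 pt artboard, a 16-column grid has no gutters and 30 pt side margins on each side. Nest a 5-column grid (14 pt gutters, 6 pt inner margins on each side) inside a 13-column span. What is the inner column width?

95.6 pt

Outer content = 732 − 2·30 = 672 pt.
With no gutters, each column is 672/16 = 42 pt.
With no gutters, 13 columns span 13·42 = 546 pt.
Inner content = 546 − 2·6 = 534 pt.
534 − 4·14 = 478; ÷5 gives d = 95.6 pt.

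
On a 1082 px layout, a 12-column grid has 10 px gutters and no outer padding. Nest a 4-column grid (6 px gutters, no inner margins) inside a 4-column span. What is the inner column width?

84 px

1082 − 11·10 = 972; ÷12 gives c = 81 px.
4-column span = 4·81 + 3·10 = 354 px.
4 columns + 3 gutters: 4d + 3·6 = 354.
4d = 354 − 18 = 336, so d = 84 px.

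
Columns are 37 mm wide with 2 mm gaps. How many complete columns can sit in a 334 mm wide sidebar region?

8 columns

Each extra column adds 37 + 2 = 39 mm.
(334 + 2) / 39 = 8.62, so 8 columns fit.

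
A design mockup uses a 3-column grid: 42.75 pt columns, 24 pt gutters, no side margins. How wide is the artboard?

Summing: 128.25 + 48 = 176.25 pt.

176.25 pt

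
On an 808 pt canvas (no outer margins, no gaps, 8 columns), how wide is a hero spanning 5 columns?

With no gaps, each column is 808/8 = 101 pt.
With no gaps, 5 columns span 5·101 = 505 pt.

505 pt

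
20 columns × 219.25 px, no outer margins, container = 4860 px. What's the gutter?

20·219.25 + 19g = 4860 → 19g = 475 → g = 25 px.

25 px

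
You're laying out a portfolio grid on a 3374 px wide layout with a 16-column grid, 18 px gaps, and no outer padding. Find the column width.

194 px

Subtracting 15 gaps of 18 leaves 3104 for 16 columns, so c = 194 px.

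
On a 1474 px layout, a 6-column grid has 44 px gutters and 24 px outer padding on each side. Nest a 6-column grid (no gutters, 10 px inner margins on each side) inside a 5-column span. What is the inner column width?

Take off 48 px of margins, leaving 1426 px.
6 columns + 5 gutters: 6c + 5·44 = 1426.
6c = 1426 − 220 = 1206, so c = 201 px.
Span of 5: 5·201 + 4·44 = 1005 + 176 = 1181 px.
Inner content = 1181 − 2·10 = 1161 px.
With no gutters, each column is 1161/6 = 193.5 px.

193.5 px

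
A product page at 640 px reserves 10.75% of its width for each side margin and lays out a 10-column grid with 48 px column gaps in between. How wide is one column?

640 × (1 − 2·10.75%) = 640 × 78.5% = 502.4 px for the columns.
Subtracting 9 column gaps of 48 leaves 70.4 for 10 columns, so c = 7.04 px.

7.04 px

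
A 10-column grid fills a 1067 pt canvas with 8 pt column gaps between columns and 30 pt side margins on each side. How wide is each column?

Take off 60 pt of margins, leaving 1007 pt.
10c + 9·8 = 1007 → 10c = 935 → c = 93.5 pt.

93.5 pt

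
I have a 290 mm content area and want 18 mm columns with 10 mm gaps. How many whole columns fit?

10 columns

k columns need k·18 + (k−1)·10 = k·28 − 10.
k·28 − 10 ≤ 290 → k ≤ 300 / 28 ≈ 10.71, so k = 10.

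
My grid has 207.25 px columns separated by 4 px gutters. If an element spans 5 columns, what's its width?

1052.25 px

5 columns plus 4 gutters: 1036.25 + 16 = 1052.25 px.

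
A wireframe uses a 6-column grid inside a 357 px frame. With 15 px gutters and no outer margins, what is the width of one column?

Subtracting 5 gutters of 15 leaves 282 for 6 columns, so c = 47 px.

47 px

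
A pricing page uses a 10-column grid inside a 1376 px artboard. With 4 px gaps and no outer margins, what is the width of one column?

134 px

Subtracting 9 gaps of 4 leaves 1340 for 10 columns, so c = 134 px.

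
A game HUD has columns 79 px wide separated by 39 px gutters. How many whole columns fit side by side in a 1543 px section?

13 columns

13 columns: 13·79 + 12·39 = 1495 px ≤ 1543.
14 columns: 1613 px > 1543. So 13.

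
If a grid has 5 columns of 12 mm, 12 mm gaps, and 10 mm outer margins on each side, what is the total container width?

Total width: 2·10 + 5·12 + 4·12 = 128 mm.

128 mm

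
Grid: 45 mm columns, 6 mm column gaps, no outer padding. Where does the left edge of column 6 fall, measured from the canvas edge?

255 mm

No margin, so column 6 starts at 5·(column + gutter) = 5·51 = 255 mm.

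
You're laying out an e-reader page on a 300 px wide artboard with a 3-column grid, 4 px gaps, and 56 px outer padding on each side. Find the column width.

Subtract both margins: 300 − 2·56 = 188 px.
Subtracting 2 gaps of 4 leaves 180 for 3 columns, so c = 60 px.

60 px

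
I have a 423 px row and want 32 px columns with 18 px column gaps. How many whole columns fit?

8 columns

k columns need k·32 + (k−1)·18 = k·50 − 18.
k·50 − 18 ≤ 423 → k ≤ 441 / 50 ≈ 8.82, so k = 8.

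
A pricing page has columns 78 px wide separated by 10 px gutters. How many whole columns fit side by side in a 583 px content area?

Each extra column adds 78 + 10 = 88 px.
(583 + 10) / 88 = 6.74, so 6 columns fit.

6 columns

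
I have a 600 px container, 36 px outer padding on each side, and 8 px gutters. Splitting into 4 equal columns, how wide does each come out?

126 px

Take off 72 px of margins, leaving 528 px.
4c + 3·8 = 528 → 4c = 504 → c = 126 px.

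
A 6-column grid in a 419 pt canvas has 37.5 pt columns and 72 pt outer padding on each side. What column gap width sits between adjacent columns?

10 pt

Subtract both margins: 419 − 2·72 = 275 pt.
6·37.5 + 5g = 275 → 5g = 50 → g = 10 pt.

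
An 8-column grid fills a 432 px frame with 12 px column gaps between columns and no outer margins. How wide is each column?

43.5 px

8 columns + 7 column gaps: 8c + 7·12 = 432.
8c = 432 − 84 = 348, so c = 43.5 px.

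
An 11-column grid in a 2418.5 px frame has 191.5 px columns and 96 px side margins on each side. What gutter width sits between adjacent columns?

Subtract both margins: 2418.5 − 2·96 = 2226.5 px.
11 columns take 11·191.5 = 2106.5 px; remaining 120 splits into 10 gutters.
g = 120 / 10 = 12 px.

12 px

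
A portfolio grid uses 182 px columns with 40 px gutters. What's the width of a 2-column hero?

404 px

2-column span = 2·182 + 1·40 = 404 px.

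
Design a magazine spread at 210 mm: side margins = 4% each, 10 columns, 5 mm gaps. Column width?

210 × (1 − 2·4%) = 210 × 92% = 193.2 mm for the columns.
10c + 9·5 = 193.2 → 10c = 148.2 → c = 14.82 mm.

14.82 mm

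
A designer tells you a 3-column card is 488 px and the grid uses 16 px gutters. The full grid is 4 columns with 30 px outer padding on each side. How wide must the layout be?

Subtracting 2 gutters of 16 leaves 456 for 3 columns, so c = 152 px.
Total width: 2·30 + 4·152 + 3·16 = 716 px.

716 px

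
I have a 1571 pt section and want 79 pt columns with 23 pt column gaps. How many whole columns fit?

k columns need k·79 + (k−1)·23 = k·102 − 23.
k·102 − 23 ≤ 1571 → k ≤ 1594 / 102 ≈ 15.63, so k = 15.

15 columns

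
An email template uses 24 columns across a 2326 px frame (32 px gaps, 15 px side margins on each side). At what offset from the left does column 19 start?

Take off 30 px of margins, leaving 2296 px.
2296 − 23·32 = 1560; ÷24 gives c = 65 px.
Column 19 starts at margin + 18·(column + gutter) = 15 + 18·97 = 1761 px.

1761 px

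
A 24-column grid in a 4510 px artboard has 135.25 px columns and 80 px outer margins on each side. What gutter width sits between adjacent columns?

Take off 160 px of margins, leaving 4350 px.
Columns use 3246 px, leaving 1104 px across 23 gutters = 48 px each.

48 px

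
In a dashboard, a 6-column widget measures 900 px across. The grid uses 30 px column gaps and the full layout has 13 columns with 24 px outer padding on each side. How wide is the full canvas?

Subtracting 5 column gaps of 30 leaves 750 for 6 columns, so c = 125 px.
Canvas = 2·24 + 13·125 + 12·30 = 48 + 1625 + 360 = 2033 px.

2033 px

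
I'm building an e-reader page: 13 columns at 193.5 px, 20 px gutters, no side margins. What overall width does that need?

Total width: 13·193.5 + 12·20 = 2755.5 px.

2755.5 px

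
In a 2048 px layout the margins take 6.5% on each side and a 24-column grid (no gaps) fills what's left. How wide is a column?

74.24 px

Margins: 6.5% × 2048 = 133.12 px each, so content = 2048 − 266.24 = 1781.76 px.
With no gaps, each column is 1781.76/24 = 74.24 px.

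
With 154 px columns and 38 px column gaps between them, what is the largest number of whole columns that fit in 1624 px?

k columns need k·154 + (k−1)·38 = k·192 − 38.
k·192 − 38 ≤ 1624 → k ≤ 1662 / 192 ≈ 8.66, so k = 8.

8 columns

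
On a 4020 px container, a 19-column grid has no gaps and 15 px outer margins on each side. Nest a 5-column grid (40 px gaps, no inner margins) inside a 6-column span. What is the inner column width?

220 px

Take off 30 px of margins, leaving 3990 px.
3990 / 19 = 210 px per column.
6-column span = 6·210 = 1260 px.
Subtracting 4 gaps of 40 leaves 1100 for 5 columns, so d = 220 px.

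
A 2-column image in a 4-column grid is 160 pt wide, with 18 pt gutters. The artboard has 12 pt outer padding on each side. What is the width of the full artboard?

362 pt

Subtracting 1 gutter of 18 leaves 142 for 2 columns, so c = 71 pt.
Artboard = 2·12 + 4·71 + 3·18 = 24 + 284 + 54 = 362 pt.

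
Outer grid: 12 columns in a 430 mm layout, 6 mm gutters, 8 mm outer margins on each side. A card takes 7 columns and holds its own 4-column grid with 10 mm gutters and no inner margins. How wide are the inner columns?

Inside the margins: 430 − 16 = 414 mm.
414 − 11·6 = 348; ÷12 gives c = 29 mm.
Span of 7: 7·29 + 6·6 = 203 + 36 = 239 mm.
4d + 3·10 = 239 → 4d = 209 → d = 52.25 mm.

52.25 mm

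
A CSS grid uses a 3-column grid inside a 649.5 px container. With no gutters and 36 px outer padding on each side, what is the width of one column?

192.5 px

Subtract both margins: 649.5 − 2·36 = 577.5 px.
With no gutters, each column is 577.5/3 = 192.5 px.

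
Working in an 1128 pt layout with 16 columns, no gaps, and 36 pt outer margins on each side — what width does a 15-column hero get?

Take off 72 pt of margins, leaving 1056 pt.
With no gaps, each column is 1056/16 = 66 pt.
15-column span = 15·66 = 990 pt.

990 pt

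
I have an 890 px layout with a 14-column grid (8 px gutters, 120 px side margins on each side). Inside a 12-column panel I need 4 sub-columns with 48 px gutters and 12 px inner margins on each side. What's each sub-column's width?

Take off 240 px of margins, leaving 650 px.
650 − 13·8 = 546; ÷14 gives c = 39 px.
12-column span = 12·39 + 11·8 = 556 px.
Inner content = 556 − 2·12 = 532 px.
4d + 3·48 = 532 → 4d = 388 → d = 97 px.

97 px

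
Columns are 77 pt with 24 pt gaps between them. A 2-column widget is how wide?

2-column span = 2·77 + 1·24 = 178 pt.

178 pt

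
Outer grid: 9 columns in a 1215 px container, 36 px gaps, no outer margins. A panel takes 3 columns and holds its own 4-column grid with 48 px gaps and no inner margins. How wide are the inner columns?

59.25 px

9c + 8·36 = 1215 → 9c = 927 → c = 103 px.
3 columns plus 2 gaps: 309 + 72 = 381 px.
4 columns + 3 gaps: 4d + 3·48 = 381.
4d = 381 − 144 = 237, so d = 59.25 px.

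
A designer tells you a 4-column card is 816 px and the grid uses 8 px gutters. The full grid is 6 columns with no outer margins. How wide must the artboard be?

4c + 3·8 = 816 → 4c = 792 → c = 198 px.
Summing: 1188 + 40 = 1228 px.

1228 px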